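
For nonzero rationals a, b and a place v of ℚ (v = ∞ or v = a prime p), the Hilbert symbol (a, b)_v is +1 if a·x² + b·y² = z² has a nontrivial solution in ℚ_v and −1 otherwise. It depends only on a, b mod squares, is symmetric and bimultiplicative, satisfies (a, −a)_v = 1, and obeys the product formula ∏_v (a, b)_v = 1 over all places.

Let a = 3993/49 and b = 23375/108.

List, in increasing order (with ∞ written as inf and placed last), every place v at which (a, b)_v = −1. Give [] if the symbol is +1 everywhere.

Mod squares: a ≡ 33, b ≡ 2805. Check v ∈ {∞, 2, 3, 5, 7, 11, 17}.
v=17: a=17^0·(≡1), b=17^1·(≡11) mod 17; (1|17)=+1, (11|17)=-1; (−1)^{0·1·8}·(+1)^1·(-1)^0 = +1.
v=5: a=5^0·(≡2), b=5^3·(≡4) mod 5; (2|5)=-1, (4|5)=+1; (−1)^{0·3·2}·(-1)^3·(+1)^0 = -1.
v=11: a=11^3·(≡5), b=11^1·(≡10) mod 11; (5|11)=+1, (10|11)=-1; (−1)^{3·1·5}·(+1)^1·(-1)^3 = +1.
v=2: v_2(a)=0, v_2(b)=-2; units ≡ 1, 5 (mod 8); ε·ε+αω+βω = 0·0+0·1+-2·0 ≡ 0  ⇒  (a,b)_2 = +1.
v=∞: 33 > 0 and 2805 > 0  ⇒  (a,b)_∞ = +1.
v=7: a=7^-2·(≡3), b=7^0·(≡3) mod 7; (3|7)=-1, (3|7)=-1; (−1)^{-2·0·3}·(-1)^0·(-1)^-2 = +1.
v=3: a=3^1·(≡2), b=3^-3·(≡2) mod 3; (2|3)=-1, (2|3)=-1; (−1)^{1·-3·1}·(-1)^-3·(-1)^1 = -1.
|Ram(33, 2805)| = 2, even; anisotropic at {3, 5}.

[3, 5]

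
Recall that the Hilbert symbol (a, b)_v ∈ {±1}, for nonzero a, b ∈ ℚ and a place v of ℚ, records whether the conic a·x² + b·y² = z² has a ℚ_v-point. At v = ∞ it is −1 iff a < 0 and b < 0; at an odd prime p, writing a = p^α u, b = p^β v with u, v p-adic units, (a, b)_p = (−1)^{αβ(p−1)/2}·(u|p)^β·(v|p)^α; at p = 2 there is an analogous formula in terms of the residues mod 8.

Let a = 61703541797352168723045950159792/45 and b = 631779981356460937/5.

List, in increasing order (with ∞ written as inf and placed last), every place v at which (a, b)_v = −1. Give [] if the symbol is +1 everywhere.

(a, b) ≡ (488215, 393965) mod (ℚ^×)²; places V = {2, 3, 5, 7, 11, 13, 19, 29, 37, ∞}.
(a,b)_37: α=3, u≡23; β=2, v≡12 (mod 37); (23|37)=-1, (12|37)=+1; sign (−1)^0·-1^2·+1^3 = +1.
(a,b)_5: α=-1, u≡3; β=-1, v≡2 (mod 5); (3|5)=-1, (2|5)=-1; sign (−1)^0·-1^-1·-1^-1 = +1.
(a,b)_2: α=4, β=0; u≡7, v≡5 (mod 8); ε(u)ε(v)=1·0, αω(v)=4·1, βω(u)=0·0; sum ≡ 0  ⇒  +1.
(a,b)_19: α=0, u≡12; β=1, v≡1 (mod 19); (12|19)=-1, (1|19)=+1; sign (−1)^0·-1^1·+1^0 = -1.
(a,b)_13: α=5, u≡7; β=3, v≡7 (mod 13); (7|13)=-1, (7|13)=-1; sign (−1)^0·-1^3·-1^5 = +1.
(a,b)_29: α=11, u≡26; β=5, v≡7 (mod 29); (26|29)=-1, (7|29)=+1; sign (−1)^0·-1^5·+1^11 = -1.
(a,b)_3: α=-2, u≡1; β=0, v≡2 (mod 3); (1|3)=+1, (2|3)=-1; sign (−1)^0·+1^0·-1^-2 = +1.
(a,b)_11: α=0, u≡7; β=1, v≡10 (mod 11); (7|11)=-1, (10|11)=-1; sign (−1)^0·-1^1·-1^0 = -1.
(a,b)_∞: sgn(488215)=+, sgn(393965)=+, so +1.
(a,b)_7: α=5, u≡4; β=2, v≡5 (mod 7); (4|7)=+1, (5|7)=-1; sign (−1)^0·+1^2·-1^5 = -1.
|Ram(488215, 393965)| = 4, even; anisotropic at {7, 11, 19, 29}.

[7, 11, 19, 29]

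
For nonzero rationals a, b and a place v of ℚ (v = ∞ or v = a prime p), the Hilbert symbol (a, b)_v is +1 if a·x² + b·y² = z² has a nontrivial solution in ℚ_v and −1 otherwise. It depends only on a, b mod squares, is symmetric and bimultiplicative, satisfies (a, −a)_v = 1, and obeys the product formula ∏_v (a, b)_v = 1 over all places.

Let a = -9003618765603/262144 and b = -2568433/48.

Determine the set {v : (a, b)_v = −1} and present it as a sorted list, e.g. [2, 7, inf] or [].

[43, inf]

(a, b) ≡ (-168730323, -157251) mod (ℚ^×)²; places V = {2, 3, 7, 11, 23, 29, 37, 43, 53, ∞}.
(a,b)_43: α=1, u≡21; β=1, v≡25 (mod 43); (21|43)=+1, (25|43)=+1; sign (−1)^1·+1^1·+1^1 = -1.
(a,b)_∞: sgn(-168730323)=−, sgn(-157251)=−, so -1.
(a,b)_29: α=1, u≡21; β=0, v≡28 (mod 29); (21|29)=-1, (28|29)=+1; sign (−1)^0·-1^0·+1^1 = +1.
(a,b)_7: α=2, u≡4; β=2, v≡1 (mod 7); (4|7)=+1, (1|7)=+1; sign (−1)^0·+1^2·+1^2 = +1.
(a,b)_23: α=1, u≡9; β=1, v≡20 (mod 23); (9|23)=+1, (20|23)=-1; sign (−1)^1·+1^1·-1^1 = +1.
(a,b)_2: α=-18, β=-4; u≡5, v≡5 (mod 8); ε(u)ε(v)=0·0, αω(v)=-18·1, βω(u)=-4·1; sum ≡ 0  ⇒  +1.
(a,b)_3: α=3, u≡1; β=-1, v≡2 (mod 3); (1|3)=+1, (2|3)=-1; sign (−1)^1·+1^-1·-1^3 = +1.
(a,b)_11: α=2, u≡10; β=0, v≡3 (mod 11); (10|11)=-1, (3|11)=+1; sign (−1)^0·-1^0·+1^2 = +1.
(a,b)_37: α=1, u≡18; β=0, v≡3 (mod 37); (18|37)=-1, (3|37)=+1; sign (−1)^0·-1^0·+1^1 = +1.
(a,b)_53: α=1, u≡49; β=1, v≡25 (mod 53); (49|53)=+1, (25|53)=+1; sign (−1)^0·+1^1·+1^1 = +1.
|Ram(-168730323, -157251)| = 2, even; anisotropic at {43, ∞}.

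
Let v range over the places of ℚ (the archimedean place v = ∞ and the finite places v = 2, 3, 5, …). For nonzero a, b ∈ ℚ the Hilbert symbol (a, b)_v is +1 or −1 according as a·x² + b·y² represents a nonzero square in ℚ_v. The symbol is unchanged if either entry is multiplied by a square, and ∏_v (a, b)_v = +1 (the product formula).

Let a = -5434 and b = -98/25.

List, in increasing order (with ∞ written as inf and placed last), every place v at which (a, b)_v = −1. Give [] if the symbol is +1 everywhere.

Mod squares: a ≡ -5434, b ≡ -2. Check v ∈ {∞, 2, 5, 7, 11, 13, 19}.
v=∞: -5434 < 0 and -2 < 0  ⇒  (a,b)_∞ = -1.
v=13: a=13^1·(≡11), b=13^0·(≡7) mod 13; (11|13)=-1, (7|13)=-1; (−1)^{1·0·6}·(-1)^0·(-1)^1 = -1.
v=19: a=19^1·(≡18), b=19^0·(≡9) mod 19; (18|19)=-1, (9|19)=+1; (−1)^{1·0·9}·(-1)^0·(+1)^1 = +1.
v=5: a=5^0·(≡1), b=5^-2·(≡2) mod 5; (1|5)=+1, (2|5)=-1; (−1)^{0·-2·2}·(+1)^-2·(-1)^0 = +1.
v=7: a=7^0·(≡5), b=7^2·(≡3) mod 7; (5|7)=-1, (3|7)=-1; (−1)^{0·2·3}·(-1)^2·(-1)^0 = +1.
v=11: a=11^1·(≡1), b=11^0·(≡4) mod 11; (1|11)=+1, (4|11)=+1; (−1)^{1·0·5}·(+1)^0·(+1)^1 = +1.
v=2: v_2(a)=1, v_2(b)=1; units ≡ 3, 7 (mod 8); ε·ε+αω+βω = 1·1+1·0+1·1 ≡ 0  ⇒  (a,b)_2 = +1.
|Ram(-5434, -2)| = 2, even; anisotropic at {13, ∞}.

[13, inf]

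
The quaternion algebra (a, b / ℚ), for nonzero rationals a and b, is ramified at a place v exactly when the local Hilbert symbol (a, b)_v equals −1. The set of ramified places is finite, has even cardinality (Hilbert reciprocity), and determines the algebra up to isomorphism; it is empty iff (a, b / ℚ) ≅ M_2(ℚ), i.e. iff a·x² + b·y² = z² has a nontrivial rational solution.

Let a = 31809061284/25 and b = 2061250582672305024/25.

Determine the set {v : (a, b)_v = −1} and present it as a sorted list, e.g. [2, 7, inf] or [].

Mod squares: a ≡ 4641, b ≡ 7854. Check v ∈ {∞, 2, 3, 5, 7, 11, 13, 17}.
v=3: a=3^1·(≡2), b=3^1·(≡2) mod 3; (2|3)=-1, (2|3)=-1; (−1)^{1·1·1}·(-1)^1·(-1)^1 = -1.
v=11: a=11^2·(≡2), b=11^3·(≡6) mod 11; (2|11)=-1, (6|11)=-1; (−1)^{2·3·5}·(-1)^3·(-1)^2 = -1.
v=13: a=13^1·(≡6), b=13^2·(≡11) mod 13; (6|13)=-1, (11|13)=-1; (−1)^{1·2·6}·(-1)^2·(-1)^1 = -1.
v=7: a=7^3·(≡6), b=7^5·(≡4) mod 7; (6|7)=-1, (4|7)=+1; (−1)^{3·5·3}·(-1)^5·(+1)^3 = +1.
v=2: v_2(a)=2, v_2(b)=7; units ≡ 1, 7 (mod 8); ε·ε+αω+βω = 0·1+2·0+7·0 ≡ 0  ⇒  (a,b)_2 = +1.
v=5: a=5^-2·(≡4), b=5^-2·(≡4) mod 5; (4|5)=+1, (4|5)=+1; (−1)^{-2·-2·2}·(+1)^-2·(+1)^-2 = +1.
v=∞: 4641 > 0 and 7854 > 0  ⇒  (a,b)_∞ = +1.
v=17: a=17^3·(≡15), b=17^5·(≡12) mod 17; (15|17)=+1, (12|17)=-1; (−1)^{3·5·8}·(+1)^5·(-1)^3 = -1.
(4641, 7854 / ℚ) ramifies at {3, 11, 13, 17}: a division algebra.

[3, 11, 13, 17]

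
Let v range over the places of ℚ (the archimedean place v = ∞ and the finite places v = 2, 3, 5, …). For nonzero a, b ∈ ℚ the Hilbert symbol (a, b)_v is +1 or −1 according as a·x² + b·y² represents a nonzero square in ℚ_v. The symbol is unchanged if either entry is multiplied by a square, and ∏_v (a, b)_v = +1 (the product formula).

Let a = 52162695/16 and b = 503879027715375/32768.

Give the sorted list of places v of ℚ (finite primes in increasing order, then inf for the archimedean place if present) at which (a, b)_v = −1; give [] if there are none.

[2, 3]

(a, b) ≡ (95, 30) mod (ℚ^×)²; places V = {2, 3, 5, 13, 19, ∞}.
(a,b)_13: α=2, u≡3; β=4, v≡10 (mod 13); (3|13)=+1, (10|13)=+1; sign (−1)^0·+1^4·+1^2 = +1.
(a,b)_2: α=-4, β=-15; u≡7, v≡7 (mod 8); ε(u)ε(v)=1·1, αω(v)=-4·0, βω(u)=-15·0; sum ≡ 1  ⇒  -1.
(a,b)_3: α=2, u≡2; β=1, v≡1 (mod 3); (2|3)=-1, (1|3)=+1; sign (−1)^0·-1^1·+1^2 = -1.
(a,b)_19: α=3, u≡11; β=6, v≡11 (mod 19); (11|19)=+1, (11|19)=+1; sign (−1)^0·+1^6·+1^3 = +1.
(a,b)_5: α=1, u≡4; β=3, v≡1 (mod 5); (4|5)=+1, (1|5)=+1; sign (−1)^0·+1^3·+1^1 = +1.
(a,b)_∞: sgn(95)=+, sgn(30)=+, so +1.
Ram(95, 30) = {2, 3}; no ℚ_2-point on the conic.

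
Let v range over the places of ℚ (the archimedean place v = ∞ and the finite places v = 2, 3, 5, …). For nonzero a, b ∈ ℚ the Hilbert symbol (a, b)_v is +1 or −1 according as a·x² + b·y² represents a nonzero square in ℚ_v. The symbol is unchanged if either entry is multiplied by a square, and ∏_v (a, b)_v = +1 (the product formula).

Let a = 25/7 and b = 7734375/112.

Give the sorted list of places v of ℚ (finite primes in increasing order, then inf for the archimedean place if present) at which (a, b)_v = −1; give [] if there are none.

(a, b) ≡ (7, 385) mod (ℚ^×)²; places V = {2, 3, 5, 7, 11, ∞}.
(a,b)_5: α=2, u≡3; β=7, v≡2 (mod 5); (3|5)=-1, (2|5)=-1; sign (−1)^0·-1^7·-1^2 = -1.
(a,b)_11: α=0, u≡2; β=1, v≡8 (mod 11); (2|11)=-1, (8|11)=-1; sign (−1)^0·-1^1·-1^0 = -1.
(a,b)_2: α=0, β=-4; u≡7, v≡1 (mod 8); ε(u)ε(v)=1·0, αω(v)=0·0, βω(u)=-4·0; sum ≡ 0  ⇒  +1.
(a,b)_3: α=0, u≡1; β=2, v≡1 (mod 3); (1|3)=+1, (1|3)=+1; sign (−1)^0·+1^2·+1^0 = +1.
(a,b)_∞: sgn(7)=+, sgn(385)=+, so +1.
(a,b)_7: α=-1, u≡4; β=-1, v≡6 (mod 7); (4|7)=+1, (6|7)=-1; sign (−1)^1·+1^-1·-1^-1 = +1.
|Ram(7, 385)| = 2, even; anisotropic at {5, 11}.

[5, 11]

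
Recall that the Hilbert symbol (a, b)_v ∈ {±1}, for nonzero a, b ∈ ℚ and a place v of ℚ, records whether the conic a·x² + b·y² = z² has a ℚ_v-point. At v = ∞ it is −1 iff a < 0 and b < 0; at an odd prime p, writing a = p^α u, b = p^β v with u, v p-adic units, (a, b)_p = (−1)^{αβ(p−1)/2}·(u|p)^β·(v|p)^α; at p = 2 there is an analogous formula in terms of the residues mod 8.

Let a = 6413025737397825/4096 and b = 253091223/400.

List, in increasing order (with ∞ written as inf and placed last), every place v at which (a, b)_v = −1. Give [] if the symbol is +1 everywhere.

[17, 31]

(a, b) ≡ (17, 527) mod (ℚ^×)²; places V = {2, 3, 5, 7, 11, 13, 17, 31, ∞}.
(a,b)_2: α=-12, β=-4; u≡1, v≡7 (mod 8); ε(u)ε(v)=0·1, αω(v)=-12·0, βω(u)=-4·0; sum ≡ 0  ⇒  +1.
(a,b)_7: α=2, u≡5; β=2, v≡2 (mod 7); (5|7)=-1, (2|7)=+1; sign (−1)^0·-1^2·+1^2 = +1.
(a,b)_17: α=3, u≡8; β=1, v≡6 (mod 17); (8|17)=+1, (6|17)=-1; sign (−1)^0·+1^1·-1^3 = -1.
(a,b)_5: α=2, u≡3; β=-2, v≡3 (mod 5); (3|5)=-1, (3|5)=-1; sign (−1)^0·-1^-2·-1^2 = +1.
(a,b)_3: α=8, u≡2; β=4, v≡2 (mod 3); (2|3)=-1, (2|3)=-1; sign (−1)^0·-1^4·-1^8 = +1.
(a,b)_13: α=2, u≡1; β=0, v≡6 (mod 13); (1|13)=+1, (6|13)=-1; sign (−1)^0·+1^0·-1^2 = +1.
(a,b)_11: α=0, u≡10; β=2, v≡6 (mod 11); (10|11)=-1, (6|11)=-1; sign (−1)^0·-1^2·-1^0 = +1.
(a,b)_∞: sgn(17)=+, sgn(527)=+, so +1.
(a,b)_31: α=2, u≡29; β=1, v≡17 (mod 31); (29|31)=-1, (17|31)=-1; sign (−1)^0·-1^1·-1^2 = -1.
(17, 527 / ℚ) ramifies at {17, 31}: a division algebra.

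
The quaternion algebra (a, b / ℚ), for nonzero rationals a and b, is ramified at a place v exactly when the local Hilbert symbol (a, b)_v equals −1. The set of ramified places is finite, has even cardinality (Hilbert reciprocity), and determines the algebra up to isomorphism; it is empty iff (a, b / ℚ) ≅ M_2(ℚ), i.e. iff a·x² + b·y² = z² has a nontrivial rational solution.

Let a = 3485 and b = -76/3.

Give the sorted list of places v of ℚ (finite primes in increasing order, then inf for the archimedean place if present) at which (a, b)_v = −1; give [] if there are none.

[3, 5, 17, 19]

Mod squares: a ≡ 3485, b ≡ -57. Check v ∈ {∞, 2, 3, 5, 17, 19, 41}.
v=5: a=5^1·(≡2), b=5^0·(≡3) mod 5; (2|5)=-1, (3|5)=-1; (−1)^{1·0·2}·(-1)^0·(-1)^1 = -1.
v=41: a=41^1·(≡3), b=41^0·(≡2) mod 41; (3|41)=-1, (2|41)=+1; (−1)^{1·0·20}·(-1)^0·(+1)^1 = +1.
v=2: v_2(a)=0, v_2(b)=2; units ≡ 5, 7 (mod 8); ε·ε+αω+βω = 0·1+0·0+2·1 ≡ 0  ⇒  (a,b)_2 = +1.
v=17: a=17^1·(≡1), b=17^0·(≡3) mod 17; (1|17)=+1, (3|17)=-1; (−1)^{1·0·8}·(+1)^0·(-1)^1 = -1.
v=∞: 3485 > 0 and -57 < 0  ⇒  (a,b)_∞ = +1.
v=19: a=19^0·(≡8), b=19^1·(≡5) mod 19; (8|19)=-1, (5|19)=+1; (−1)^{0·1·9}·(-1)^1·(+1)^0 = -1.
v=3: a=3^0·(≡2), b=3^-1·(≡2) mod 3; (2|3)=-1, (2|3)=-1; (−1)^{0·-1·1}·(-1)^-1·(-1)^0 = -1.
|Ram(3485, -57)| = 4, even; anisotropic at {3, 5, 17, 19}.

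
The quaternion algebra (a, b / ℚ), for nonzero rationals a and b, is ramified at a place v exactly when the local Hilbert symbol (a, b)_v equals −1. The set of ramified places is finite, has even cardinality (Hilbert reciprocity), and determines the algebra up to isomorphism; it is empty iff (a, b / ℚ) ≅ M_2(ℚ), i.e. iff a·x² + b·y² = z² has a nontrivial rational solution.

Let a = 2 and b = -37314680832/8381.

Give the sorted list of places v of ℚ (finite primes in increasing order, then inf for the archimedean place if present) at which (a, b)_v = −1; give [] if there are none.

Mod squares: a ≡ 2, b ≡ -638. Check v ∈ {∞, 2, 3, 11, 13, 17, 29}.
v=29: a=29^0·(≡2), b=29^-1·(≡4) mod 29; (2|29)=-1, (4|29)=+1; (−1)^{0·-1·14}·(-1)^-1·(+1)^0 = -1.
v=3: a=3^0·(≡2), b=3^4·(≡1) mod 3; (2|3)=-1, (1|3)=+1; (−1)^{0·4·1}·(-1)^4·(+1)^0 = +1.
v=2: v_2(a)=1, v_2(b)=11; units ≡ 1, 1 (mod 8); ε·ε+αω+βω = 0·0+1·0+11·0 ≡ 0  ⇒  (a,b)_2 = +1.
v=17: a=17^0·(≡2), b=17^-2·(≡15) mod 17; (2|17)=+1, (15|17)=+1; (−1)^{0·-2·8}·(+1)^-2·(+1)^0 = +1.
v=11: a=11^0·(≡2), b=11^3·(≡10) mod 11; (2|11)=-1, (10|11)=-1; (−1)^{0·3·5}·(-1)^3·(-1)^0 = -1.
v=∞: 2 > 0 and -638 < 0  ⇒  (a,b)_∞ = +1.
v=13: a=13^0·(≡2), b=13^2·(≡10) mod 13; (2|13)=-1, (10|13)=+1; (−1)^{0·2·6}·(-1)^2·(+1)^0 = +1.
(2, -638 / ℚ) ramifies at {11, 29}: a division algebra.

[11, 29]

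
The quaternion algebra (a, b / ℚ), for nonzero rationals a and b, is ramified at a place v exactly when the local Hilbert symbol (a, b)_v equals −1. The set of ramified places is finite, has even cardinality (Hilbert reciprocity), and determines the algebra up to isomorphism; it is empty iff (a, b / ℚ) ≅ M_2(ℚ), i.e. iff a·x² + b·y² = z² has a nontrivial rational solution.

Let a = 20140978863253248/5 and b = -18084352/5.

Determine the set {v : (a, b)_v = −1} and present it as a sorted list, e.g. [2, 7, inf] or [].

[11, 19]

Mod squares: a ≡ 715, b ≡ -2090. Check v ∈ {∞, 2, 3, 5, 7, 11, 13, 19}.
v=13: a=13^5·(≡1), b=13^2·(≡12) mod 13; (1|13)=+1, (12|13)=+1; (−1)^{5·2·6}·(+1)^2·(+1)^5 = +1.
v=11: a=11^3·(≡10), b=11^1·(≡10) mod 11; (10|11)=-1, (10|11)=-1; (−1)^{3·1·5}·(-1)^1·(-1)^3 = -1.
v=∞: 715 > 0 and -2090 < 0  ⇒  (a,b)_∞ = +1.
v=5: a=5^-1·(≡3), b=5^-1·(≡3) mod 5; (3|5)=-1, (3|5)=-1; (−1)^{-1·-1·2}·(-1)^-1·(-1)^-1 = +1.
v=3: a=3^2·(≡1), b=3^0·(≡1) mod 3; (1|3)=+1, (1|3)=+1; (−1)^{2·0·1}·(+1)^0·(+1)^2 = +1.
v=2: v_2(a)=8, v_2(b)=9; units ≡ 3, 3 (mod 8); ε·ε+αω+βω = 1·1+8·1+9·1 ≡ 0  ⇒  (a,b)_2 = +1.
v=19: a=19^2·(≡2), b=19^1·(≡7) mod 19; (2|19)=-1, (7|19)=+1; (−1)^{2·1·9}·(-1)^1·(+1)^2 = -1.
v=7: a=7^2·(≡2), b=7^0·(≡3) mod 7; (2|7)=+1, (3|7)=-1; (−1)^{2·0·3}·(+1)^0·(-1)^2 = +1.
(715, -2090 / ℚ) ramifies at {11, 19}: a division algebra.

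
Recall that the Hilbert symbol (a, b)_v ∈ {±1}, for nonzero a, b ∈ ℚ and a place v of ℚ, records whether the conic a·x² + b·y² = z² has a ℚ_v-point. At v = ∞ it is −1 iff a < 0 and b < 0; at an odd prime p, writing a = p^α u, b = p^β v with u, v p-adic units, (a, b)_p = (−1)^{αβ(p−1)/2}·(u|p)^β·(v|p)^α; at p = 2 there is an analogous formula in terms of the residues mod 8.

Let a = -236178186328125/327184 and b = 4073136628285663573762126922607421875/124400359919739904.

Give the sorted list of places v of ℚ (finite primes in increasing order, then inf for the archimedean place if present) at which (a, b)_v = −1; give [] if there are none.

(a, b) ≡ (-20677, 899) mod (ℚ^×)²; places V = {2, 3, 5, 7, 11, 13, 19, 23, 29, 31, ∞}.
(a,b)_3: α=4, u≡2; β=10, v≡2 (mod 3); (2|3)=-1, (2|3)=-1; sign (−1)^0·-1^10·-1^4 = +1.
(a,b)_31: α=1, u≡21; β=3, v≡3 (mod 31); (21|31)=-1, (3|31)=-1; sign (−1)^1·-1^3·-1^1 = -1.
(a,b)_2: α=-4, β=-10; u≡3, v≡3 (mod 8); ε(u)ε(v)=1·1, αω(v)=-4·1, βω(u)=-10·1; sum ≡ 1  ⇒  -1.
(a,b)_13: α=-2, u≡2; β=-4, v≡8 (mod 13); (2|13)=-1, (8|13)=-1; sign (−1)^0·-1^-4·-1^-2 = +1.
(a,b)_29: α=1, u≡26; β=3, v≡18 (mod 29); (26|29)=-1, (18|29)=-1; sign (−1)^0·-1^3·-1^1 = +1.
(a,b)_7: α=0, u≡2; β=-4, v≡6 (mod 7); (2|7)=+1, (6|7)=-1; sign (−1)^0·+1^-4·-1^0 = +1.
(a,b)_5: α=8, u≡2; β=18, v≡1 (mod 5); (2|5)=-1, (1|5)=+1; sign (−1)^0·-1^18·+1^8 = +1.
(a,b)_23: α=1, u≡15; β=2, v≡2 (mod 23); (15|23)=-1, (2|23)=+1; sign (−1)^0·-1^2·+1^1 = +1.
(a,b)_∞: sgn(-20677)=−, sgn(899)=+, so +1.
(a,b)_11: α=-2, u≡4; β=-6, v≡7 (mod 11); (4|11)=+1, (7|11)=-1; sign (−1)^0·+1^-6·-1^-2 = +1.
(a,b)_19: α=2, u≡13; β=6, v≡6 (mod 19); (13|19)=-1, (6|19)=+1; sign (−1)^0·-1^6·+1^2 = +1.
Ram(-20677, 899) = {2, 31}; no ℚ_2-point on the conic.

[2, 31]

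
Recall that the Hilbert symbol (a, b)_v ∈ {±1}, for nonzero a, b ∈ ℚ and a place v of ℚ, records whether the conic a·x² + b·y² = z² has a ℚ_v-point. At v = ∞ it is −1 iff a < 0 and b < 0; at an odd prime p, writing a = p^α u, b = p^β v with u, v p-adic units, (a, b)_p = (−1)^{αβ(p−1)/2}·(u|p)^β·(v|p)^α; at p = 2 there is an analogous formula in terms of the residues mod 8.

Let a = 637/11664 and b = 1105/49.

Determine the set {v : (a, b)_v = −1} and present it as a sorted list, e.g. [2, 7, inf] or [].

(a, b) ≡ (13, 1105) mod (ℚ^×)²; places V = {2, 3, 5, 7, 13, 17, ∞}.
(a,b)_7: α=2, u≡3; β=-2, v≡6 (mod 7); (3|7)=-1, (6|7)=-1; sign (−1)^0·-1^-2·-1^2 = +1.
(a,b)_17: α=0, u≡4; β=1, v≡10 (mod 17); (4|17)=+1, (10|17)=-1; sign (−1)^0·+1^1·-1^0 = +1.
(a,b)_13: α=1, u≡12; β=1, v≡2 (mod 13); (12|13)=+1, (2|13)=-1; sign (−1)^0·+1^1·-1^1 = -1.
(a,b)_2: α=-4, β=0; u≡5, v≡1 (mod 8); ε(u)ε(v)=0·0, αω(v)=-4·0, βω(u)=0·1; sum ≡ 0  ⇒  +1.
(a,b)_3: α=-6, u≡1; β=0, v≡1 (mod 3); (1|3)=+1, (1|3)=+1; sign (−1)^0·+1^0·+1^-6 = +1.
(a,b)_5: α=0, u≡3; β=1, v≡4 (mod 5); (3|5)=-1, (4|5)=+1; sign (−1)^0·-1^1·+1^0 = -1.
(a,b)_∞: sgn(13)=+, sgn(1105)=+, so +1.
|Ram(13, 1105)| = 2, even; anisotropic at {5, 13}.

[5, 13]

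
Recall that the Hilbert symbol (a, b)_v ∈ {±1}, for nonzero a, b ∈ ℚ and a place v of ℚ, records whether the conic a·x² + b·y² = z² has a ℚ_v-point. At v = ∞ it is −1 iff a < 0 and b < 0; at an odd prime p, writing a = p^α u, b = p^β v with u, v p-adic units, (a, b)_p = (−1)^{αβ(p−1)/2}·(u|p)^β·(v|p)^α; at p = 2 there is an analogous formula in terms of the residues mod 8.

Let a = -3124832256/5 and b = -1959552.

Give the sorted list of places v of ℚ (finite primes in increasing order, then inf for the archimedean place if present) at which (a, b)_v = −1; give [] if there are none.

[5, inf]

(a, b) ≡ (-20930, -42) mod (ℚ^×)²; places V = {2, 3, 5, 7, 13, 23, ∞}.
(a,b)_5: α=-1, u≡4; β=0, v≡3 (mod 5); (4|5)=+1, (3|5)=-1; sign (−1)^0·+1^0·-1^-1 = -1.
(a,b)_∞: sgn(-20930)=−, sgn(-42)=−, so -1.
(a,b)_7: α=1, u≡3; β=1, v≡1 (mod 7); (3|7)=-1, (1|7)=+1; sign (−1)^1·-1^1·+1^1 = +1.
(a,b)_13: α=1, u≡6; β=0, v≡3 (mod 13); (6|13)=-1, (3|13)=+1; sign (−1)^0·-1^0·+1^1 = +1.
(a,b)_3: α=6, u≡1; β=7, v≡1 (mod 3); (1|3)=+1, (1|3)=+1; sign (−1)^0·+1^7·+1^6 = +1.
(a,b)_23: α=1, u≡17; β=0, v≡2 (mod 23); (17|23)=-1, (2|23)=+1; sign (−1)^0·-1^0·+1^1 = +1.
(a,b)_2: α=11, β=7; u≡7, v≡3 (mod 8); ε(u)ε(v)=1·1, αω(v)=11·1, βω(u)=7·0; sum ≡ 0  ⇒  +1.
(-20930, -42 / ℚ) ramifies at {5, ∞}: a division algebra.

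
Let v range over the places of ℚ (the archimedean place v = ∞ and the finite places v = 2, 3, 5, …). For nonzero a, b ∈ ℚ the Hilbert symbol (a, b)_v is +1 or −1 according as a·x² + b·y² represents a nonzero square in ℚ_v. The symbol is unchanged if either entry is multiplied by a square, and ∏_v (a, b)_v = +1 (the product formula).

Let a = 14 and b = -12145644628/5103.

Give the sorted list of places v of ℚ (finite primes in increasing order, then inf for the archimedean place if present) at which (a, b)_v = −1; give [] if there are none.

(a, b) ≡ (14, -91) mod (ℚ^×)²; places V = {2, 3, 7, 13, 17, 29, 31, ∞}.
(a,b)_17: α=0, u≡14; β=2, v≡10 (mod 17); (14|17)=-1, (10|17)=-1; sign (−1)^0·-1^2·-1^0 = +1.
(a,b)_13: α=0, u≡1; β=1, v≡8 (mod 13); (1|13)=+1, (8|13)=-1; sign (−1)^0·+1^1·-1^0 = +1.
(a,b)_2: α=1, β=2; u≡7, v≡5 (mod 8); ε(u)ε(v)=1·0, αω(v)=1·1, βω(u)=2·0; sum ≡ 1  ⇒  -1.
(a,b)_29: α=0, u≡14; β=2, v≡24 (mod 29); (14|29)=-1, (24|29)=+1; sign (−1)^0·-1^2·+1^0 = +1.
(a,b)_∞: sgn(14)=+, sgn(-91)=−, so +1.
(a,b)_7: α=1, u≡2; β=-1, v≡2 (mod 7); (2|7)=+1, (2|7)=+1; sign (−1)^1·+1^-1·+1^1 = -1.
(a,b)_3: α=0, u≡2; β=-6, v≡2 (mod 3); (2|3)=-1, (2|3)=-1; sign (−1)^0·-1^-6·-1^0 = +1.
(a,b)_31: α=0, u≡14; β=2, v≡8 (mod 31); (14|31)=+1, (8|31)=+1; sign (−1)^0·+1^2·+1^0 = +1.
|Ram(14, -91)| = 2, even; anisotropic at {2, 7}.

[2, 7]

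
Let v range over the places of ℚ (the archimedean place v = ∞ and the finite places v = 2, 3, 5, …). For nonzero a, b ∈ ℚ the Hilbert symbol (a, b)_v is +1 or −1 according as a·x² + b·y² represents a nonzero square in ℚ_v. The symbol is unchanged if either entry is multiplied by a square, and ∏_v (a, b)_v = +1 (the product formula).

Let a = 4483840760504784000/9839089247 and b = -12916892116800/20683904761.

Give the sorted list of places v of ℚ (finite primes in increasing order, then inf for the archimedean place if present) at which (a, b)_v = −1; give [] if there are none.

Mod squares: a ≡ 6670, b ≡ -133. Check v ∈ {∞, 2, 3, 5, 7, 13, 19, 23, 29, 37, 43, 53}.
v=23: a=23^-1·(≡10), b=23^-2·(≡7) mod 23; (10|23)=-1, (7|23)=-1; (−1)^{-1·-2·11}·(-1)^-2·(-1)^-1 = -1.
v=7: a=7^6·(≡6), b=7^5·(≡2) mod 7; (6|7)=-1, (2|7)=+1; (−1)^{6·5·3}·(-1)^5·(+1)^6 = -1.
v=2: v_2(a)=7, v_2(b)=6; units ≡ 7, 3 (mod 8); ε·ε+αω+βω = 1·1+7·1+6·0 ≡ 0  ⇒  (a,b)_2 = +1.
v=43: a=43^-2·(≡42), b=43^0·(≡34) mod 43; (42|43)=-1, (34|43)=-1; (−1)^{-2·0·21}·(-1)^0·(-1)^-2 = +1.
v=53: a=53^2·(≡48), b=53^2·(≡31) mod 53; (48|53)=-1, (31|53)=-1; (−1)^{2·2·26}·(-1)^2·(-1)^2 = +1.
v=19: a=19^2·(≡11), b=19^1·(≡15) mod 19; (11|19)=+1, (15|19)=-1; (−1)^{2·1·9}·(+1)^1·(-1)^2 = +1.
v=29: a=29^1·(≡15), b=29^0·(≡14) mod 29; (15|29)=-1, (14|29)=-1; (−1)^{1·0·14}·(-1)^0·(-1)^1 = -1.
v=13: a=13^-2·(≡12), b=13^-4·(≡3) mod 13; (12|13)=+1, (3|13)=+1; (−1)^{-2·-4·6}·(+1)^-4·(+1)^-2 = +1.
v=37: a=37^-2·(≡33), b=37^-2·(≡19) mod 37; (33|37)=+1, (19|37)=-1; (−1)^{-2·-2·18}·(+1)^-2·(-1)^-2 = +1.
v=5: a=5^3·(≡1), b=5^2·(≡3) mod 5; (1|5)=+1, (3|5)=-1; (−1)^{3·2·2}·(+1)^2·(-1)^3 = -1.
v=∞: 6670 > 0 and -133 < 0  ⇒  (a,b)_∞ = +1.
v=3: a=3^4·(≡1), b=3^2·(≡2) mod 3; (1|3)=+1, (2|3)=-1; (−1)^{4·2·1}·(+1)^2·(-1)^4 = +1.
|Ram(6670, -133)| = 4, even; anisotropic at {5, 7, 23, 29}.

[5, 7, 23, 29]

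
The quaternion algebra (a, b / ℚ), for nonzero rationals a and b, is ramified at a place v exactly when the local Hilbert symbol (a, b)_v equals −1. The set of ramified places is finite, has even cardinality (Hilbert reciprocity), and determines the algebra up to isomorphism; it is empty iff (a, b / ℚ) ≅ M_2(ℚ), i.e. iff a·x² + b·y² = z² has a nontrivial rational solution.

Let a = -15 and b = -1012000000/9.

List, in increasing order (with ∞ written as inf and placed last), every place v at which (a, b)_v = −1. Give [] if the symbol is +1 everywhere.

[3, 5, 11, inf]

(a, b) ≡ (-15, -253) mod (ℚ^×)²; places V = {2, 3, 5, 11, 23, ∞}.
(a,b)_∞: sgn(-15)=−, sgn(-253)=−, so -1.
(a,b)_5: α=1, u≡2; β=6, v≡3 (mod 5); (2|5)=-1, (3|5)=-1; sign (−1)^0·-1^6·-1^1 = -1.
(a,b)_2: α=0, β=8; u≡1, v≡3 (mod 8); ε(u)ε(v)=0·1, αω(v)=0·1, βω(u)=8·0; sum ≡ 0  ⇒  +1.
(a,b)_11: α=0, u≡7; β=1, v≡2 (mod 11); (7|11)=-1, (2|11)=-1; sign (−1)^0·-1^1·-1^0 = -1.
(a,b)_3: α=1, u≡1; β=-2, v≡2 (mod 3); (1|3)=+1, (2|3)=-1; sign (−1)^0·+1^-2·-1^1 = -1.
(a,b)_23: α=0, u≡8; β=1, v≡9 (mod 23); (8|23)=+1, (9|23)=+1; sign (−1)^0·+1^1·+1^0 = +1.
|Ram(-15, -253)| = 4, even; anisotropic at {3, 5, 11, ∞}.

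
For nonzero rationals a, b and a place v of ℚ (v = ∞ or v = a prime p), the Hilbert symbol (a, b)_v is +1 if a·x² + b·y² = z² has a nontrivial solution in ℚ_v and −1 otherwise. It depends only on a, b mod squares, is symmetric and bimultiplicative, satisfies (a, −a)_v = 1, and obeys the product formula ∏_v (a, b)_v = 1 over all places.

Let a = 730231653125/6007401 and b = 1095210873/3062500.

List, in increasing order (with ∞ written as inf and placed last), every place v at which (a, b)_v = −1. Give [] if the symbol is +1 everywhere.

[5, 37]

Mod squares: a ≡ 2405, b ≡ 1457. Check v ∈ {∞, 2, 3, 5, 7, 13, 17, 19, 31, 37, 41, 43, 47}.
v=31: a=31^0·(≡25), b=31^1·(≡14) mod 31; (25|31)=+1, (14|31)=+1; (−1)^{0·1·15}·(+1)^1·(+1)^0 = +1.
v=∞: 2405 > 0 and 1457 > 0  ⇒  (a,b)_∞ = +1.
v=2: v_2(a)=0, v_2(b)=-2; units ≡ 5, 1 (mod 8); ε·ε+αω+βω = 0·0+0·0+-2·1 ≡ 0  ⇒  (a,b)_2 = +1.
v=5: a=5^5·(≡4), b=5^-6·(≡3) mod 5; (4|5)=+1, (3|5)=-1; (−1)^{5·-6·2}·(+1)^-6·(-1)^5 = -1.
v=7: a=7^0·(≡2), b=7^-2·(≡2) mod 7; (2|7)=+1, (2|7)=+1; (−1)^{0·-2·3}·(+1)^-2·(+1)^0 = +1.
v=37: a=37^1·(≡16), b=37^0·(≡18) mod 37; (16|37)=+1, (18|37)=-1; (−1)^{1·0·18}·(+1)^0·(-1)^1 = -1.
v=43: a=43^-2·(≡9), b=43^0·(≡10) mod 43; (9|43)=+1, (10|43)=+1; (−1)^{-2·0·21}·(+1)^0·(+1)^-2 = +1.
v=13: a=13^1·(≡1), b=13^0·(≡10) mod 13; (1|13)=+1, (10|13)=+1; (−1)^{1·0·6}·(+1)^0·(+1)^1 = +1.
v=3: a=3^-2·(≡2), b=3^2·(≡2) mod 3; (2|3)=-1, (2|3)=-1; (−1)^{-2·2·1}·(-1)^2·(-1)^-2 = +1.
v=41: a=41^2·(≡34), b=41^0·(≡19) mod 41; (34|41)=-1, (19|41)=-1; (−1)^{2·0·20}·(-1)^0·(-1)^2 = +1.
v=17: a=17^2·(≡9), b=17^4·(≡6) mod 17; (9|17)=+1, (6|17)=-1; (−1)^{2·4·8}·(+1)^4·(-1)^2 = +1.
v=47: a=47^0·(≡12), b=47^1·(≡5) mod 47; (12|47)=+1, (5|47)=-1; (−1)^{0·1·23}·(+1)^1·(-1)^0 = +1.
v=19: a=19^-2·(≡17), b=19^0·(≡12) mod 19; (17|19)=+1, (12|19)=-1; (−1)^{-2·0·9}·(+1)^0·(-1)^-2 = +1.
|Ram(2405, 1457)| = 2, even; anisotropic at {5, 37}.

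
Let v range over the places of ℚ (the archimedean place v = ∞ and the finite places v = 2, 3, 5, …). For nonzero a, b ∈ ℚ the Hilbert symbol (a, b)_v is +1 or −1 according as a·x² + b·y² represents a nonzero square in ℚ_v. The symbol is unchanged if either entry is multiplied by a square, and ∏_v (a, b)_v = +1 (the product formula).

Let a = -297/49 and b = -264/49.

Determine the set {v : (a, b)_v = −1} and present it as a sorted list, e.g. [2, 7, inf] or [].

(a, b) ≡ (-33, -66) mod (ℚ^×)²; places V = {2, 3, 7, 11, ∞}.
(a,b)_7: α=-2, u≡4; β=-2, v≡2 (mod 7); (4|7)=+1, (2|7)=+1; sign (−1)^0·+1^-2·+1^-2 = +1.
(a,b)_∞: sgn(-33)=−, sgn(-66)=−, so -1.
(a,b)_2: α=0, β=3; u≡7, v≡7 (mod 8); ε(u)ε(v)=1·1, αω(v)=0·0, βω(u)=3·0; sum ≡ 1  ⇒  -1.
(a,b)_3: α=3, u≡1; β=1, v≡2 (mod 3); (1|3)=+1, (2|3)=-1; sign (−1)^1·+1^1·-1^3 = +1.
(a,b)_11: α=1, u≡10; β=1, v≡4 (mod 11); (10|11)=-1, (4|11)=+1; sign (−1)^1·-1^1·+1^1 = +1.
(-33, -66 / ℚ) ramifies at {2, ∞}: a division algebra.

[2, inf]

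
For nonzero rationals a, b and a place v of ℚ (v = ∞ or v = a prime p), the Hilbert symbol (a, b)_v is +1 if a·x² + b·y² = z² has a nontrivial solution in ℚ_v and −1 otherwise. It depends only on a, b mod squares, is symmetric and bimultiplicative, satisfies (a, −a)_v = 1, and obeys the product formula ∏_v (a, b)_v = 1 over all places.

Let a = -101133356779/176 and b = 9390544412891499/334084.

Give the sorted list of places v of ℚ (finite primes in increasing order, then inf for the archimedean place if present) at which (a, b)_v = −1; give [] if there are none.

[2, 13]

(a, b) ≡ (-1001, 11) mod (ℚ^×)²; places V = {2, 3, 7, 11, 13, 17, 31, 37, 53, ∞}.
(a,b)_17: α=2, u≡15; β=-4, v≡12 (mod 17); (15|17)=+1, (12|17)=-1; sign (−1)^0·+1^-4·-1^2 = +1.
(a,b)_13: α=1, u≡1; β=8, v≡2 (mod 13); (1|13)=+1, (2|13)=-1; sign (−1)^0·+1^8·-1^1 = -1.
(a,b)_11: α=-1, u≡8; β=3, v≡3 (mod 11); (8|11)=-1, (3|11)=+1; sign (−1)^1·-1^3·+1^-1 = +1.
(a,b)_37: α=2, u≡15; β=0, v≡4 (mod 37); (15|37)=-1, (4|37)=+1; sign (−1)^0·-1^0·+1^2 = +1.
(a,b)_53: α=2, u≡37; β=0, v≡44 (mod 53); (37|53)=+1, (44|53)=+1; sign (−1)^0·+1^0·+1^2 = +1.
(a,b)_∞: sgn(-1001)=−, sgn(11)=+, so +1.
(a,b)_2: α=-4, β=-2; u≡7, v≡3 (mod 8); ε(u)ε(v)=1·1, αω(v)=-4·1, βω(u)=-2·0; sum ≡ 1  ⇒  -1.
(a,b)_7: α=1, u≡2; β=0, v≡2 (mod 7); (2|7)=+1, (2|7)=+1; sign (−1)^0·+1^0·+1^1 = +1.
(a,b)_3: α=0, u≡1; β=2, v≡2 (mod 3); (1|3)=+1, (2|3)=-1; sign (−1)^0·+1^2·-1^0 = +1.
(a,b)_31: α=0, u≡27; β=2, v≡11 (mod 31); (27|31)=-1, (11|31)=-1; sign (−1)^0·-1^2·-1^0 = +1.
|Ram(-1001, 11)| = 2, even; anisotropic at {2, 13}.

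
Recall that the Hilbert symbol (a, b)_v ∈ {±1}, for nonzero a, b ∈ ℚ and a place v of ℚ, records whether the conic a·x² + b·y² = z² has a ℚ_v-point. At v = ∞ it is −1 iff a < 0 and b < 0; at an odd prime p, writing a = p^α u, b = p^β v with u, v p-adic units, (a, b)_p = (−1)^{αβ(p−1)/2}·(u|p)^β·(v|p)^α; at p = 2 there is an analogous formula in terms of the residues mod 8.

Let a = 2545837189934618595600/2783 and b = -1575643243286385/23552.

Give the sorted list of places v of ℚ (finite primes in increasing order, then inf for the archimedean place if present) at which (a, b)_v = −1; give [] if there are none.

[5, 17, 31, 41]

Mod squares: a ≡ 913767, b ≡ -2810314455. Check v ∈ {∞, 2, 3, 5, 7, 11, 13, 17, 19, 23, 29, 31, 41}.
v=5: a=5^2·(≡3), b=5^1·(≡4) mod 5; (3|5)=-1, (4|5)=+1; (−1)^{2·1·2}·(-1)^1·(+1)^2 = -1.
v=41: a=41^1·(≡6), b=41^1·(≡39) mod 41; (6|41)=-1, (39|41)=+1; (−1)^{1·1·20}·(-1)^1·(+1)^1 = -1.
v=11: a=11^-2·(≡2), b=11^0·(≡2) mod 11; (2|11)=-1, (2|11)=-1; (−1)^{-2·0·5}·(-1)^0·(-1)^-2 = +1.
v=2: v_2(a)=4, v_2(b)=-10; units ≡ 7, 1 (mod 8); ε·ε+αω+βω = 1·0+4·0+-10·0 ≡ 0  ⇒  (a,b)_2 = +1.
v=17: a=17^1·(≡12), b=17^1·(≡1) mod 17; (12|17)=-1, (1|17)=+1; (−1)^{1·1·8}·(-1)^1·(+1)^1 = -1.
v=13: a=13^2·(≡3), b=13^1·(≡7) mod 13; (3|13)=+1, (7|13)=-1; (−1)^{2·1·6}·(+1)^1·(-1)^2 = +1.
v=31: a=31^2·(≡23), b=31^1·(≡1) mod 31; (23|31)=-1, (1|31)=+1; (−1)^{2·1·15}·(-1)^1·(+1)^2 = -1.
v=19: a=19^5·(≡4), b=19^2·(≡6) mod 19; (4|19)=+1, (6|19)=+1; (−1)^{5·2·9}·(+1)^2·(+1)^5 = +1.
v=29: a=29^2·(≡23), b=29^1·(≡13) mod 29; (23|29)=+1, (13|29)=+1; (−1)^{2·1·14}·(+1)^1·(+1)^2 = +1.
v=3: a=3^3·(≡2), b=3^7·(≡1) mod 3; (2|3)=-1, (1|3)=+1; (−1)^{3·7·1}·(-1)^7·(+1)^3 = +1.
v=7: a=7^0·(≡1), b=7^2·(≡5) mod 7; (1|7)=+1, (5|7)=-1; (−1)^{0·2·3}·(+1)^2·(-1)^0 = +1.
v=∞: 913767 > 0 and -2810314455 < 0  ⇒  (a,b)_∞ = +1.
v=23: a=23^-1·(≡18), b=23^-1·(≡11) mod 23; (18|23)=+1, (11|23)=-1; (−1)^{-1·-1·11}·(+1)^-1·(-1)^-1 = +1.
(913767, -2810314455 / ℚ) ramifies at {5, 17, 31, 41}: a division algebra.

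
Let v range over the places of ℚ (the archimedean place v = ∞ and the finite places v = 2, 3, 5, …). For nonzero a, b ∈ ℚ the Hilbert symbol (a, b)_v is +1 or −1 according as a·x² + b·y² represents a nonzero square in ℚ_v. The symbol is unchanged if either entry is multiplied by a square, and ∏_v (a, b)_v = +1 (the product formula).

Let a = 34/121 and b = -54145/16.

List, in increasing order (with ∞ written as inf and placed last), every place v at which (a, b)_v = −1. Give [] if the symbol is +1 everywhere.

[13, 17]

Mod squares: a ≡ 34, b ≡ -1105. Check v ∈ {∞, 2, 5, 7, 11, 13, 17}.
v=7: a=7^0·(≡3), b=7^2·(≡4) mod 7; (3|7)=-1, (4|7)=+1; (−1)^{0·2·3}·(-1)^2·(+1)^0 = +1.
v=5: a=5^0·(≡4), b=5^1·(≡1) mod 5; (4|5)=+1, (1|5)=+1; (−1)^{0·1·2}·(+1)^1·(+1)^0 = +1.
v=2: v_2(a)=1, v_2(b)=-4; units ≡ 1, 7 (mod 8); ε·ε+αω+βω = 0·1+1·0+-4·0 ≡ 0  ⇒  (a,b)_2 = +1.
v=13: a=13^0·(≡2), b=13^1·(≡7) mod 13; (2|13)=-1, (7|13)=-1; (−1)^{0·1·6}·(-1)^1·(-1)^0 = -1.
v=17: a=17^1·(≡1), b=17^1·(≡6) mod 17; (1|17)=+1, (6|17)=-1; (−1)^{1·1·8}·(+1)^1·(-1)^1 = -1.
v=∞: 34 > 0 and -1105 < 0  ⇒  (a,b)_∞ = +1.
v=11: a=11^-2·(≡1), b=11^0·(≡6) mod 11; (1|11)=+1, (6|11)=-1; (−1)^{-2·0·5}·(+1)^0·(-1)^-2 = +1.
|Ram(34, -1105)| = 2, even; anisotropic at {13, 17}.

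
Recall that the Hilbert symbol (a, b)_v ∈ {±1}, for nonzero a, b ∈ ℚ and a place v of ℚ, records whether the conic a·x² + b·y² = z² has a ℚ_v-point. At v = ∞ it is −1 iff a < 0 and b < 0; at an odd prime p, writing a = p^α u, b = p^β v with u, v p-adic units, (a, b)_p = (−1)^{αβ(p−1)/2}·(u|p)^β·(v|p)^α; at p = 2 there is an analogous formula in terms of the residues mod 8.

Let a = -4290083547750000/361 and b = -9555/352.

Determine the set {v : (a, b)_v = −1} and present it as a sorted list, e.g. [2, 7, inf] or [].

[3, inf]

Mod squares: a ≡ -231, b ≡ -4290. Check v ∈ {∞, 2, 3, 5, 7, 11, 13, 17, 19}.
v=7: a=7^1·(≡4), b=7^2·(≡4) mod 7; (4|7)=+1, (4|7)=+1; (−1)^{1·2·3}·(+1)^2·(+1)^1 = +1.
v=19: a=19^-2·(≡9), b=19^0·(≡4) mod 19; (9|19)=+1, (4|19)=+1; (−1)^{-2·0·9}·(+1)^0·(+1)^-2 = +1.
v=13: a=13^4·(≡3), b=13^1·(≡6) mod 13; (3|13)=+1, (6|13)=-1; (−1)^{4·1·6}·(+1)^1·(-1)^4 = +1.
v=3: a=3^3·(≡1), b=3^1·(≡1) mod 3; (1|3)=+1, (1|3)=+1; (−1)^{3·1·1}·(+1)^1·(+1)^3 = -1.
v=11: a=11^1·(≡1), b=11^-1·(≡7) mod 11; (1|11)=+1, (7|11)=-1; (−1)^{1·-1·5}·(+1)^-1·(-1)^1 = +1.
v=∞: -231 < 0 and -4290 < 0  ⇒  (a,b)_∞ = -1.
v=17: a=17^2·(≡11), b=17^0·(≡7) mod 17; (11|17)=-1, (7|17)=-1; (−1)^{2·0·8}·(-1)^0·(-1)^2 = +1.
v=5: a=5^6·(≡4), b=5^1·(≡2) mod 5; (4|5)=+1, (2|5)=-1; (−1)^{6·1·2}·(+1)^1·(-1)^6 = +1.
v=2: v_2(a)=4, v_2(b)=-5; units ≡ 1, 7 (mod 8); ε·ε+αω+βω = 0·1+4·0+-5·0 ≡ 0  ⇒  (a,b)_2 = +1.
Ram(-231, -4290) = {3, ∞}; no ℚ_3-point on the conic.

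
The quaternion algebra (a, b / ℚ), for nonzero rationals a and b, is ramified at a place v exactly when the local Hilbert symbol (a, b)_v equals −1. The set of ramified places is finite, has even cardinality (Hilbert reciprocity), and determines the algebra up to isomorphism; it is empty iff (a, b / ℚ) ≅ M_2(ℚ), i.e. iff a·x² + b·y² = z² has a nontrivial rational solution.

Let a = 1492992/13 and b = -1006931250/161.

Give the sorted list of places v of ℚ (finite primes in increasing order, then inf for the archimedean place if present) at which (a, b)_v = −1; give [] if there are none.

(a, b) ≡ (26, -355810) mod (ℚ^×)²; places V = {2, 3, 5, 7, 13, 17, 23, ∞}.
(a,b)_7: α=0, u≡3; β=-1, v≡2 (mod 7); (3|7)=-1, (2|7)=+1; sign (−1)^0·-1^-1·+1^0 = -1.
(a,b)_17: α=0, u≡4; β=1, v≡6 (mod 17); (4|17)=+1, (6|17)=-1; sign (−1)^0·+1^1·-1^0 = +1.
(a,b)_23: α=0, u≡3; β=-1, v≡8 (mod 23); (3|23)=+1, (8|23)=+1; sign (−1)^0·+1^-1·+1^0 = +1.
(a,b)_2: α=11, β=1; u≡5, v≡7 (mod 8); ε(u)ε(v)=0·1, αω(v)=11·0, βω(u)=1·1; sum ≡ 1  ⇒  -1.
(a,b)_∞: sgn(26)=+, sgn(-355810)=−, so +1.
(a,b)_5: α=0, u≡4; β=5, v≡2 (mod 5); (4|5)=+1, (2|5)=-1; sign (−1)^0·+1^5·-1^0 = +1.
(a,b)_3: α=6, u≡2; β=6, v≡2 (mod 3); (2|3)=-1, (2|3)=-1; sign (−1)^0·-1^6·-1^6 = +1.
(a,b)_13: α=-1, u≡7; β=1, v≡5 (mod 13); (7|13)=-1, (5|13)=-1; sign (−1)^0·-1^1·-1^-1 = +1.
|Ram(26, -355810)| = 2, even; anisotropic at {2, 7}.

[2, 7]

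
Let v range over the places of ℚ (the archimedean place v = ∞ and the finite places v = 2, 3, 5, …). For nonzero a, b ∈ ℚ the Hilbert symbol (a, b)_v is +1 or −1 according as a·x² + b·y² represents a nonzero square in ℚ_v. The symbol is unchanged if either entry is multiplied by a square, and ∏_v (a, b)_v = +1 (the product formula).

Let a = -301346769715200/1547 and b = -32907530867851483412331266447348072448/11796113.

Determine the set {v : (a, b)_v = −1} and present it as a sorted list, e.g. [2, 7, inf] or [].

[11, 17, 19, inf]

Mod squares: a ≡ -1087541, b ≡ -4075291. Check v ∈ {∞, 2, 3, 5, 7, 11, 13, 17, 19, 31, 37}.
v=3: a=3^2·(≡1), b=3^14·(≡2) mod 3; (1|3)=+1, (2|3)=-1; (−1)^{2·14·1}·(+1)^14·(-1)^2 = +1.
v=11: a=11^2·(≡8), b=11^5·(≡6) mod 11; (8|11)=-1, (6|11)=-1; (−1)^{2·5·5}·(-1)^5·(-1)^2 = -1.
v=31: a=31^2·(≡9), b=31^5·(≡18) mod 31; (9|31)=+1, (18|31)=+1; (−1)^{2·5·15}·(+1)^5·(+1)^2 = +1.
v=2: v_2(a)=14, v_2(b)=32; units ≡ 3, 5 (mod 8); ε·ε+αω+βω = 1·0+14·1+32·1 ≡ 0  ⇒  (a,b)_2 = +1.
v=13: a=13^-1·(≡6), b=13^0·(≡3) mod 13; (6|13)=-1, (3|13)=+1; (−1)^{-1·0·6}·(-1)^0·(+1)^-1 = +1.
v=37: a=37^1·(≡15), b=37^3·(≡20) mod 37; (15|37)=-1, (20|37)=-1; (−1)^{1·3·18}·(-1)^3·(-1)^1 = +1.
v=5: a=5^2·(≡1), b=5^0·(≡4) mod 5; (1|5)=+1, (4|5)=+1; (−1)^{2·0·2}·(+1)^0·(+1)^2 = +1.
v=19: a=19^1·(≡12), b=19^3·(≡14) mod 19; (12|19)=-1, (14|19)=-1; (−1)^{1·3·9}·(-1)^3·(-1)^1 = -1.
v=∞: -1087541 < 0 and -4075291 < 0  ⇒  (a,b)_∞ = -1.
v=7: a=7^-1·(≡2), b=7^-4·(≡4) mod 7; (2|7)=+1, (4|7)=+1; (−1)^{-1·-4·3}·(+1)^-4·(+1)^-1 = +1.
v=17: a=17^-1·(≡16), b=17^-3·(≡11) mod 17; (16|17)=+1, (11|17)=-1; (−1)^{-1·-3·8}·(+1)^-3·(-1)^-1 = -1.
Ram(-1087541, -4075291) = {11, 17, 19, ∞}; no ℚ_11-point on the conic.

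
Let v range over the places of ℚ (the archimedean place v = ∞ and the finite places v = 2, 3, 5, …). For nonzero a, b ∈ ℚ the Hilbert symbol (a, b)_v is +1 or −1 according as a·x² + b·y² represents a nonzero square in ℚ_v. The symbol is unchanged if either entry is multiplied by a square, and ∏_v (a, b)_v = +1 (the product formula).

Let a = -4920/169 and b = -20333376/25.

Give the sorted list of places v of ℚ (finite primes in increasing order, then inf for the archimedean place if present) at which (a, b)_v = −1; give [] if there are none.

[2, inf]

(a, b) ≡ (-1230, -21) mod (ℚ^×)²; places V = {2, 3, 5, 7, 13, 41, ∞}.
(a,b)_13: α=-2, u≡7; β=0, v≡11 (mod 13); (7|13)=-1, (11|13)=-1; sign (−1)^0·-1^0·-1^-2 = +1.
(a,b)_2: α=3, β=6; u≡1, v≡3 (mod 8); ε(u)ε(v)=0·1, αω(v)=3·1, βω(u)=6·0; sum ≡ 1  ⇒  -1.
(a,b)_5: α=1, u≡4; β=-2, v≡4 (mod 5); (4|5)=+1, (4|5)=+1; sign (−1)^0·+1^-2·+1^1 = +1.
(a,b)_41: α=1, u≡17; β=2, v≡18 (mod 41); (17|41)=-1, (18|41)=+1; sign (−1)^0·-1^2·+1^1 = +1.
(a,b)_∞: sgn(-1230)=−, sgn(-21)=−, so -1.
(a,b)_7: α=0, u≡1; β=1, v≡2 (mod 7); (1|7)=+1, (2|7)=+1; sign (−1)^0·+1^1·+1^0 = +1.
(a,b)_3: α=1, u≡1; β=3, v≡2 (mod 3); (1|3)=+1, (2|3)=-1; sign (−1)^1·+1^3·-1^1 = +1.
|Ram(-1230, -21)| = 2, even; anisotropic at {2, ∞}.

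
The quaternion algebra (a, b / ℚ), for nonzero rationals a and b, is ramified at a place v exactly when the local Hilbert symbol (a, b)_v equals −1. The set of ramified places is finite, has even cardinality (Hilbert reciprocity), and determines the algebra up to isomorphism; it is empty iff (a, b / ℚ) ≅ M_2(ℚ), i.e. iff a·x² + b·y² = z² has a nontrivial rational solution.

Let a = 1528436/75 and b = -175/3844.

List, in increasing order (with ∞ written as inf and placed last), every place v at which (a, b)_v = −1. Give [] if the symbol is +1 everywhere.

(a, b) ≡ (6783, -7) mod (ℚ^×)²; places V = {2, 3, 5, 7, 13, 17, 19, 31, ∞}.
(a,b)_17: α=1, u≡9; β=0, v≡6 (mod 17); (9|17)=+1, (6|17)=-1; sign (−1)^0·+1^0·-1^1 = -1.
(a,b)_3: α=-1, u≡2; β=0, v≡2 (mod 3); (2|3)=-1, (2|3)=-1; sign (−1)^0·-1^0·-1^-1 = -1.
(a,b)_31: α=0, u≡20; β=-2, v≡26 (mod 31); (20|31)=+1, (26|31)=-1; sign (−1)^0·+1^-2·-1^0 = +1.
(a,b)_19: α=1, u≡2; β=0, v≡12 (mod 19); (2|19)=-1, (12|19)=-1; sign (−1)^0·-1^0·-1^1 = -1.
(a,b)_7: α=1, u≡5; β=1, v≡3 (mod 7); (5|7)=-1, (3|7)=-1; sign (−1)^1·-1^1·-1^1 = -1.
(a,b)_2: α=2, β=-2; u≡7, v≡1 (mod 8); ε(u)ε(v)=1·0, αω(v)=2·0, βω(u)=-2·0; sum ≡ 0  ⇒  +1.
(a,b)_13: α=2, u≡10; β=0, v≡8 (mod 13); (10|13)=+1, (8|13)=-1; sign (−1)^0·+1^0·-1^2 = +1.
(a,b)_∞: sgn(6783)=+, sgn(-7)=−, so +1.
(a,b)_5: α=-2, u≡2; β=2, v≡2 (mod 5); (2|5)=-1, (2|5)=-1; sign (−1)^0·-1^2·-1^-2 = +1.
(6783, -7 / ℚ) ramifies at {3, 7, 17, 19}: a division algebra.

[3, 7, 17, 19]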